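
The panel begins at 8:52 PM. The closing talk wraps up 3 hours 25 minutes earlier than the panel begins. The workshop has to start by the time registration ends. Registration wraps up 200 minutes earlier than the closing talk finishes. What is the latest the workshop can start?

2:07 PM

The closing talk ends at 8:52 PM − 205 min = 5:27 PM.
Registration ends at 5:27 PM − 200 min = 2:07 PM.
The workshop is bounded by registration, so the latest it can start is 2:07 PM.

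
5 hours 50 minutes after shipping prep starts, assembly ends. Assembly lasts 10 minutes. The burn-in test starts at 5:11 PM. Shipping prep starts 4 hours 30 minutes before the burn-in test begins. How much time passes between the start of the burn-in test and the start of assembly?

Shipping prep starts at 5:11 PM − 270 min = 12:41 PM.
Assembly ends at 12:41 PM + 350 min = 6:31 PM.
Assembly starts at 6:31 PM − 10 min = 6:21 PM.
From 5:11 PM to 6:21 PM is 1 h 10 min.

1 h 10 min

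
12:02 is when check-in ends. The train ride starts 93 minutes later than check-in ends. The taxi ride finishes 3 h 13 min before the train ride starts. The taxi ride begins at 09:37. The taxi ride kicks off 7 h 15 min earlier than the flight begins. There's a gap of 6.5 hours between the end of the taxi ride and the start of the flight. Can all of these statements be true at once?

The train ride starts at 12:02 + 93 min = 13:35.
The taxi ride ends at 13:35 − 193 min = 10:22.
The flight starts at 10:22 + 390 min = 16:52.
The taxi ride starts at 16:52 − 435 min = 09:37.
That matches the stated 09:37, so the schedule is consistent.

Yes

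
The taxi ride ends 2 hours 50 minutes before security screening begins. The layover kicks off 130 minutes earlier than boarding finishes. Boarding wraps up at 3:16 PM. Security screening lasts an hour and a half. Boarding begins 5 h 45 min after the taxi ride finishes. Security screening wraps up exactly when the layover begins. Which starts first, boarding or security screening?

security screening

The layover starts at 3:16 PM − 130 min = 1:06 PM.
So security screening ends at 1:06 PM.
Security screening starts at 1:06 PM − 90 min = 11:36 AM.
The taxi ride ends at 11:36 AM − 170 min = 8:46 AM.
Boarding starts at 8:46 AM + 345 min = 2:31 PM.
Boarding starts at 2:31 PM and security screening starts at 11:36 AM, so security screening is first.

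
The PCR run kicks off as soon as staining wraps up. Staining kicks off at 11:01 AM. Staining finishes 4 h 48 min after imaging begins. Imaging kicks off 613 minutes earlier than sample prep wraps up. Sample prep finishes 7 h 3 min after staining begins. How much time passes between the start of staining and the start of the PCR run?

1 h 38 min

Sample prep ends at 11:01 AM + 423 min = 6:04 PM.
Imaging starts at 6:04 PM − 613 min = 7:51 AM.
Staining ends at 7:51 AM + 288 min = 12:39 PM.
So the PCR run starts at 12:39 PM.
From 11:01 AM to 12:39 PM is 1 h 38 min.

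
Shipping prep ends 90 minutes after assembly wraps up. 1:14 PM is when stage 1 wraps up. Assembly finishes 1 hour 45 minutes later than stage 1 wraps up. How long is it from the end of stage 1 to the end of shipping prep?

3 h 15 min

Assembly ends at 1:14 PM + 105 min = 2:59 PM.
Shipping prep ends at 2:59 PM + 90 min = 4:29 PM.
From 1:14 PM to 4:29 PM is 3 h 15 min.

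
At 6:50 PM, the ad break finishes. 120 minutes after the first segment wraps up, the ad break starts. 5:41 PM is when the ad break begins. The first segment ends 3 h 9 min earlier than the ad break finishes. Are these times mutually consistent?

The first segment ends at 6:50 PM − 189 min = 3:41 PM.
The ad break starts at 3:41 PM + 120 min = 5:41 PM.
That matches the stated 5:41 PM, so the schedule is consistent.

Yes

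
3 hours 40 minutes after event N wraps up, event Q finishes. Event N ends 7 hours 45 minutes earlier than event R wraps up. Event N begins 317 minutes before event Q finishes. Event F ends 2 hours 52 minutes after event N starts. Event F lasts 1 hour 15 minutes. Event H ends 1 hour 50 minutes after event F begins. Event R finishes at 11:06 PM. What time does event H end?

Event N ends at 11:06 PM − 465 min = 3:21 PM.
Event Q ends at 3:21 PM + 220 min = 7:01 PM.
Event N starts at 7:01 PM − 317 min = 1:44 PM.
Event F ends at 1:44 PM + 172 min = 4:36 PM.
Event F starts at 4:36 PM − 75 min = 3:21 PM.
Event H ends at 3:21 PM + 110 min = 5:11 PM.

5:11 PM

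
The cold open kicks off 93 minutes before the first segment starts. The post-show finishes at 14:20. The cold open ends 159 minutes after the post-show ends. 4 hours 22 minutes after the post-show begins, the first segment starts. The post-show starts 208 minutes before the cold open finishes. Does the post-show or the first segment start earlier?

The cold open ends at 14:20 + 159 min = 16:59.
The post-show starts at 16:59 − 208 min = 13:31.
The first segment starts at 13:31 + 262 min = 17:53.
The post-show starts at 13:31 and the first segment starts at 17:53, so the post-show is first.

the post-show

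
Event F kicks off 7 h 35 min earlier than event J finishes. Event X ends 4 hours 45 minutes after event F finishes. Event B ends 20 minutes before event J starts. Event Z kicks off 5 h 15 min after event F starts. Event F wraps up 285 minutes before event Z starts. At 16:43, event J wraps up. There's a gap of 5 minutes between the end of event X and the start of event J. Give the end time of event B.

14:08

Event F starts at 16:43 − 455 min = 09:08.
Event Z starts at 09:08 + 315 min = 14:23.
Event F ends at 14:23 − 285 min = 09:38.
Event X ends at 09:38 + 285 min = 14:23.
Event J starts at 14:23 + 5 min = 14:28.
Event B ends at 14:28 − 20 min = 14:08.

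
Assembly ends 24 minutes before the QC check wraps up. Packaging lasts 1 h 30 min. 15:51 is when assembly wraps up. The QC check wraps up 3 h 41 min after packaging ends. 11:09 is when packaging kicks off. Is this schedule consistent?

Packaging ends at 11:09 + 90 min = 12:39.
The QC check ends at 12:39 + 221 min = 16:20.
Assembly ends at 16:20 − 24 min = 15:56.
But assembly is also said to end at 15:51 — a 5-minute conflict.

No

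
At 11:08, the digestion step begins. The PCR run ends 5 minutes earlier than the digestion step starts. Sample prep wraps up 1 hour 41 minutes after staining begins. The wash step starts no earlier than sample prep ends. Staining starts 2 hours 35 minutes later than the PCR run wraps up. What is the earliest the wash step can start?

15:19

The PCR run ends at 11:08 − 5 min = 11:03.
Staining starts at 11:03 + 155 min = 13:38.
Sample prep ends at 13:38 + 101 min = 15:19.
The wash step is bounded by sample prep, so the earliest it can start is 15:19.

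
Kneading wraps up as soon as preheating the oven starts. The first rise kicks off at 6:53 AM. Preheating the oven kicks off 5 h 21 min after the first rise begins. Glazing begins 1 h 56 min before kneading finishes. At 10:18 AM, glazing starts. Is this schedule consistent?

Yes

Preheating the oven starts at 6:53 AM + 321 min = 12:14 PM.
So kneading ends at 12:14 PM.
Glazing starts at 12:14 PM − 116 min = 10:18 AM.
That matches the stated 10:18 AM, so the schedule is consistent.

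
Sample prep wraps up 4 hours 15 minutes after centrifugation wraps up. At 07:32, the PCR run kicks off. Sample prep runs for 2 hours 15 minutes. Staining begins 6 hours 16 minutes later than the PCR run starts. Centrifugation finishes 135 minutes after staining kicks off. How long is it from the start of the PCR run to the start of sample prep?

Staining starts at 07:32 + 376 min = 13:48.
Centrifugation ends at 13:48 + 135 min = 16:03.
Sample prep ends at 16:03 + 255 min = 20:18.
Sample prep starts at 20:18 − 135 min = 18:03.
From 07:32 to 18:03 is 10 hours 31 minutes.

10 hours 31 minutes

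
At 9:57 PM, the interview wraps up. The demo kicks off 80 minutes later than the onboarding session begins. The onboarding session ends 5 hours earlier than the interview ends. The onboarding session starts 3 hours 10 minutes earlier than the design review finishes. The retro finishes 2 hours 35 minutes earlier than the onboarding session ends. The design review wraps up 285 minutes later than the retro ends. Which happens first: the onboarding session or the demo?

the onboarding session

The onboarding session ends at 9:57 PM − 300 min = 4:57 PM.
The retro ends at 4:57 PM − 155 min = 2:22 PM.
The design review ends at 2:22 PM + 285 min = 7:07 PM.
The onboarding session starts at 7:07 PM − 190 min = 3:57 PM.
The demo starts at 3:57 PM + 80 min = 5:17 PM.
The onboarding session starts at 3:57 PM and the demo starts at 5:17 PM, so the onboarding session is first.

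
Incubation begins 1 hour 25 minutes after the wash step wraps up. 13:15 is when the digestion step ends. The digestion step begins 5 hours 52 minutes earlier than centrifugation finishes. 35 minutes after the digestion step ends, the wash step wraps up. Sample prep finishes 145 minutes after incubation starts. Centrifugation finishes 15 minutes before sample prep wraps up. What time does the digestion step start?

The wash step ends at 13:15 + 35 min = 13:50.
Incubation starts at 13:50 + 85 min = 15:15.
Sample prep ends at 15:15 + 145 min = 17:40.
Centrifugation ends at 17:40 − 15 min = 17:25.
The digestion step starts at 17:25 − 352 min = 11:33.

11:33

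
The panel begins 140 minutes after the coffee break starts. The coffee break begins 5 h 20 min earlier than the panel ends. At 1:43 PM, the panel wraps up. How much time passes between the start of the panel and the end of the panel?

The coffee break starts at 1:43 PM − 320 min = 8:23 AM.
The panel starts at 8:23 AM + 140 min = 10:43 AM.
From 10:43 AM to 1:43 PM is 3 hours.

3 hours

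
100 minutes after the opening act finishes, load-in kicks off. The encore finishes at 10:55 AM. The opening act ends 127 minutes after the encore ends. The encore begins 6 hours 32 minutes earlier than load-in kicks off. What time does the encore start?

8:10 AM

The opening act ends at 10:55 AM + 127 min = 1:02 PM.
Load-in starts at 1:02 PM + 100 min = 2:42 PM.
The encore starts at 2:42 PM − 392 min = 8:10 AM.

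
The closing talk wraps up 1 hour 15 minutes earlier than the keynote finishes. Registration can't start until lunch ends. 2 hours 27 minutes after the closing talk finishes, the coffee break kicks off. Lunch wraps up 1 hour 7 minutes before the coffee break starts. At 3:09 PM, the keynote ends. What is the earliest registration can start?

3:14 PM

The closing talk ends at 3:09 PM − 75 min = 1:54 PM.
The coffee break starts at 1:54 PM + 147 min = 4:21 PM.
Lunch ends at 4:21 PM − 67 min = 3:14 PM.
Registration is bounded by lunch, so the earliest it can start is 3:14 PM.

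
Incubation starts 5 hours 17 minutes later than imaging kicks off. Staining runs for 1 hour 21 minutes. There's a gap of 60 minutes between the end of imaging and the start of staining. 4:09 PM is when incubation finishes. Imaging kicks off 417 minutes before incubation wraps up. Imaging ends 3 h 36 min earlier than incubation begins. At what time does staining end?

1:14 PM

Imaging starts at 4:09 PM − 417 min = 9:12 AM.
Incubation starts at 9:12 AM + 317 min = 2:29 PM.
Imaging ends at 2:29 PM − 216 min = 10:53 AM.
Staining starts at 10:53 AM + 60 min = 11:53 AM.
Staining ends at 11:53 AM + 81 min = 1:14 PM.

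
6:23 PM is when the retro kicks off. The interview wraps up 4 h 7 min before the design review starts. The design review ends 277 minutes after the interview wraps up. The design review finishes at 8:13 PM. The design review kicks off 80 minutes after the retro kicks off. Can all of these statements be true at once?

The design review starts at 6:23 PM + 80 min = 7:43 PM.
The interview ends at 7:43 PM − 247 min = 3:36 PM.
The design review ends at 3:36 PM + 277 min = 8:13 PM.
That matches the stated 8:13 PM, so the schedule is consistent.

Yes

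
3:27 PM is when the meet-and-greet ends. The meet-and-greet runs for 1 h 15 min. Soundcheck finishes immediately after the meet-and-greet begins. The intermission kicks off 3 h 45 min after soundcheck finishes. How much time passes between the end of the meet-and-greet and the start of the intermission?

The meet-and-greet starts at 3:27 PM − 75 min = 2:12 PM.
So soundcheck ends at 2:12 PM.
The intermission starts at 2:12 PM + 225 min = 5:57 PM.
From 3:27 PM to 5:57 PM is 2.5 hours.

2.5 hours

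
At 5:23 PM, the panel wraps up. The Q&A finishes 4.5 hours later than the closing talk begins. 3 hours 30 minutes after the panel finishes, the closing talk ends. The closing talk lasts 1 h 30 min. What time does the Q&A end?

The closing talk ends at 5:23 PM + 210 min = 8:53 PM.
The closing talk starts at 8:53 PM − 90 min = 7:23 PM.
The Q&A ends at 7:23 PM + 270 min = 11:53 PM.

11:53 PM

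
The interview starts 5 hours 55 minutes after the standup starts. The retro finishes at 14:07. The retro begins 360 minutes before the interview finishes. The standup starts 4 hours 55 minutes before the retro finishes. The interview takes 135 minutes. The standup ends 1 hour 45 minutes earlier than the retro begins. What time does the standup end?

The standup starts at 14:07 − 295 min = 09:12.
The interview starts at 09:12 + 355 min = 15:07.
The interview ends at 15:07 + 135 min = 17:22.
The retro starts at 17:22 − 360 min = 11:22.
The standup ends at 11:22 − 105 min = 09:37.

09:37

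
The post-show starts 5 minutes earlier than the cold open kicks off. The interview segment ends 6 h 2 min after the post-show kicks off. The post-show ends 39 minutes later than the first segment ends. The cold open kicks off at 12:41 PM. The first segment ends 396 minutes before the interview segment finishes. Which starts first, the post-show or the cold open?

the post-show

The post-show starts at 12:41 PM − 5 min = 12:36 PM.
The post-show starts at 12:36 PM and the cold open starts at 12:41 PM, so the post-show is first.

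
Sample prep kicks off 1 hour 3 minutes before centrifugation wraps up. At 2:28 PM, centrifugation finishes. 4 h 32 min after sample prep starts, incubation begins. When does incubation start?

Sample prep starts at 2:28 PM − 63 min = 1:25 PM.
Incubation starts at 1:25 PM + 272 min = 5:57 PM.

5:57 PM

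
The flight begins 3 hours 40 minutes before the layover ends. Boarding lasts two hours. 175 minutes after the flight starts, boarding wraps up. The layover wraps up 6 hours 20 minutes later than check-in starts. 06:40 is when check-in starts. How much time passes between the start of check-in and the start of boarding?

3 hours 35 minutes

The layover ends at 06:40 + 380 min = 13:00.
The flight starts at 13:00 − 220 min = 09:20.
Boarding ends at 09:20 + 175 min = 12:15.
Boarding starts at 12:15 − 120 min = 10:15.
From 06:40 to 10:15 is 3 hours 35 minutes.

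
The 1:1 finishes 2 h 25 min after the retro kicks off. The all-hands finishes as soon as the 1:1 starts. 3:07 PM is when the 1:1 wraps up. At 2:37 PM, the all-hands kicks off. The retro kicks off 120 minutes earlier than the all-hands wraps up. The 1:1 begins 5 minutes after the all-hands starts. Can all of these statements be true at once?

Yes

The 1:1 starts at 2:37 PM + 5 min = 2:42 PM.
So the all-hands ends at 2:42 PM.
The retro starts at 2:42 PM − 120 min = 12:42 PM.
The 1:1 ends at 12:42 PM + 145 min = 3:07 PM.
That matches the stated 3:07 PM, so the schedule is consistent.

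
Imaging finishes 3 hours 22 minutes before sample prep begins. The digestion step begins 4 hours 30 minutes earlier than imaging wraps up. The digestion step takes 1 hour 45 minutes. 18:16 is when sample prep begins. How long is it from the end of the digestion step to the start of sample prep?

Imaging ends at 18:16 − 202 min = 14:54.
The digestion step starts at 14:54 − 270 min = 10:24.
The digestion step ends at 10:24 + 105 min = 12:09.
From 12:09 to 18:16 is 6 h 7 min.

6 h 7 min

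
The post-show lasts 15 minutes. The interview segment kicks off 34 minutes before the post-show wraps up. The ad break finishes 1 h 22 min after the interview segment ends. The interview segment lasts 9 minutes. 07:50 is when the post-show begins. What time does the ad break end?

09:02

The post-show ends at 07:50 + 15 min = 08:05.
The interview segment starts at 08:05 − 34 min = 07:31.
The interview segment ends at 07:31 + 9 min = 07:40.
The ad break ends at 07:40 + 82 min = 09:02.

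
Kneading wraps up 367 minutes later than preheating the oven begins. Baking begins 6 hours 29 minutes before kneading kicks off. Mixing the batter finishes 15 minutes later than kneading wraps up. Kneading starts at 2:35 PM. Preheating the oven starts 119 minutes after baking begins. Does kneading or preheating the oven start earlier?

Baking starts at 2:35 PM − 389 min = 8:06 AM.
Preheating the oven starts at 8:06 AM + 119 min = 10:05 AM.
Kneading starts at 2:35 PM and preheating the oven starts at 10:05 AM, so preheating the oven is first.

preheating the oven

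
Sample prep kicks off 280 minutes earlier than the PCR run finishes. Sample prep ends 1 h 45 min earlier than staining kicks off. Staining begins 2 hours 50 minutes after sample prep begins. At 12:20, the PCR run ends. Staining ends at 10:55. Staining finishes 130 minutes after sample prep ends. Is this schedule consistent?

Yes

Sample prep starts at 12:20 − 280 min = 07:40.
Staining starts at 07:40 + 170 min = 10:30.
Sample prep ends at 10:30 − 105 min = 08:45.
Staining ends at 08:45 + 130 min = 10:55.
That matches the stated 10:55, so the schedule is consistent.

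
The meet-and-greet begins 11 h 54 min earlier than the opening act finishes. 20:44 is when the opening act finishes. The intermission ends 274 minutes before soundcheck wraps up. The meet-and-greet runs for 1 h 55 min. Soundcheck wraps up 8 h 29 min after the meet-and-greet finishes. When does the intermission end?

14:40

The meet-and-greet starts at 20:44 − 714 min = 08:50.
The meet-and-greet ends at 08:50 + 115 min = 10:45.
Soundcheck ends at 10:45 + 509 min = 19:14.
The intermission ends at 19:14 − 274 min = 14:40.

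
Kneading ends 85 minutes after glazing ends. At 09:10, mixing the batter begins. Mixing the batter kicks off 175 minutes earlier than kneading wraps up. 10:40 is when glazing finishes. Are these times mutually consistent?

Yes

Kneading ends at 10:40 + 85 min = 12:05.
Mixing the batter starts at 12:05 − 175 min = 09:10.
That matches the stated 09:10, so the schedule is consistent.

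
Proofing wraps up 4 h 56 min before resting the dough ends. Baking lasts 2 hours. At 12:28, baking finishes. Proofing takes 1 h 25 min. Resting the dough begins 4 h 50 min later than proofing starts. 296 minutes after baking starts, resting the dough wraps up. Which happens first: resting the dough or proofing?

proofing

Baking starts at 12:28 − 120 min = 10:28.
Resting the dough ends at 10:28 + 296 min = 15:24.
Proofing ends at 15:24 − 296 min = 10:28.
Proofing starts at 10:28 − 85 min = 09:03.
Resting the dough starts at 09:03 + 290 min = 13:53.
Resting the dough starts at 13:53 and proofing starts at 09:03, so proofing is first.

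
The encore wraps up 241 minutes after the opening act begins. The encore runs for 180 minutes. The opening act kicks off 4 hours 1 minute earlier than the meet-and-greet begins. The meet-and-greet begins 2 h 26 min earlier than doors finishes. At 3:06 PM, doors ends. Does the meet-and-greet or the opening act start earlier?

the opening act

The meet-and-greet starts at 3:06 PM − 146 min = 12:40 PM.
The opening act starts at 12:40 PM − 241 min = 8:39 AM.
The meet-and-greet starts at 12:40 PM and the opening act starts at 8:39 AM, so the opening act is first.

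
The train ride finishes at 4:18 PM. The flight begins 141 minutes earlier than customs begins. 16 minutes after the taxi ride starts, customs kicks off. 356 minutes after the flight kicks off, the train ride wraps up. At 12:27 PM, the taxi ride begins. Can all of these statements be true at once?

Customs starts at 12:27 PM + 16 min = 12:43 PM.
The flight starts at 12:43 PM − 141 min = 10:22 AM.
The train ride ends at 10:22 AM + 356 min = 4:18 PM.
That matches the stated 4:18 PM, so the schedule is consistent.

Yes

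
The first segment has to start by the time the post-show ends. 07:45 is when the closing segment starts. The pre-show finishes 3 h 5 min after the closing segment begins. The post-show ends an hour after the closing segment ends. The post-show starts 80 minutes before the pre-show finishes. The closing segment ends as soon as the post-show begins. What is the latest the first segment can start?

The pre-show ends at 07:45 + 185 min = 10:50.
The post-show starts at 10:50 − 80 min = 09:30.
So the closing segment ends at 09:30.
The post-show ends at 09:30 + 60 min = 10:30.
The first segment is bounded by the post-show, so the latest it can start is 10:30.

10:30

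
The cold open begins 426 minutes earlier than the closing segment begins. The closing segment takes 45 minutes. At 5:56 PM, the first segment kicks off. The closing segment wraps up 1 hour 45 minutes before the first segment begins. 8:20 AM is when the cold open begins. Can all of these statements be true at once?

Yes

The closing segment ends at 5:56 PM − 105 min = 4:11 PM.
The closing segment starts at 4:11 PM − 45 min = 3:26 PM.
The cold open starts at 3:26 PM − 426 min = 8:20 AM.
That matches the stated 8:20 AM, so the schedule is consistent.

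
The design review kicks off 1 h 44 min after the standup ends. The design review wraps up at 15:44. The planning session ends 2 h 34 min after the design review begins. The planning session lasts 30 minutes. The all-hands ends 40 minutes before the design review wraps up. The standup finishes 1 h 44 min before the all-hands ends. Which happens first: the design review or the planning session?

The all-hands ends at 15:44 − 40 min = 15:04.
The standup ends at 15:04 − 104 min = 13:20.
The design review starts at 13:20 + 104 min = 15:04.
The planning session ends at 15:04 + 154 min = 17:38.
The planning session starts at 17:38 − 30 min = 17:08.
The design review starts at 15:04 and the planning session starts at 17:08, so the design review is first.

the design review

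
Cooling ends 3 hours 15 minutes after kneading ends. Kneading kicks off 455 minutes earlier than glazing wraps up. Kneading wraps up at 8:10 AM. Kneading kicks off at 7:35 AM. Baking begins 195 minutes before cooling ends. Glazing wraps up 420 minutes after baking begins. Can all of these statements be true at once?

Cooling ends at 8:10 AM + 195 min = 11:25 AM.
Baking starts at 11:25 AM − 195 min = 8:10 AM.
Glazing ends at 8:10 AM + 420 min = 3:10 PM.
Kneading starts at 3:10 PM − 455 min = 7:35 AM.
That matches the stated 7:35 AM, so the schedule is consistent.

Yes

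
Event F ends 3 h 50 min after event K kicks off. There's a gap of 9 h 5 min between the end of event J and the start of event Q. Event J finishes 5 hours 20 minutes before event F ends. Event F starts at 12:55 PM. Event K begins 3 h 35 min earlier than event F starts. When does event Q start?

4:55 PM

Event K starts at 12:55 PM − 215 min = 9:20 AM.
Event F ends at 9:20 AM + 230 min = 1:10 PM.
Event J ends at 1:10 PM − 320 min = 7:50 AM.
Event Q starts at 7:50 AM + 545 min = 4:55 PM.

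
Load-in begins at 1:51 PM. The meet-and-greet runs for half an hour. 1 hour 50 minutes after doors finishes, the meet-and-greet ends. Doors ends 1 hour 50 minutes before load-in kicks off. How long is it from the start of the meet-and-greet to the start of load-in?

Doors ends at 1:51 PM − 110 min = 12:01 PM.
The meet-and-greet ends at 12:01 PM + 110 min = 1:51 PM.
The meet-and-greet starts at 1:51 PM − 30 min = 1:21 PM.
From 1:21 PM to 1:51 PM is 30 minutes.

30 minutes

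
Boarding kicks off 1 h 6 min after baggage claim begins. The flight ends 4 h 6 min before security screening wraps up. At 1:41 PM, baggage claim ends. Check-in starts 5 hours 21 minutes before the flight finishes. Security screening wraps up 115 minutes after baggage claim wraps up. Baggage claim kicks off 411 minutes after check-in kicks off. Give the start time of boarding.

2:06 PM

Security screening ends at 1:41 PM + 115 min = 3:36 PM.
The flight ends at 3:36 PM − 246 min = 11:30 AM.
Check-in starts at 11:30 AM − 321 min = 6:09 AM.
Baggage claim starts at 6:09 AM + 411 min = 1:00 PM.
Boarding starts at 1:00 PM + 66 min = 2:06 PM.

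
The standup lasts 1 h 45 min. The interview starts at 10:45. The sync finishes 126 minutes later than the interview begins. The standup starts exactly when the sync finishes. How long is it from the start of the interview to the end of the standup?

3 hours 51 minutes

The sync ends at 10:45 + 126 min = 12:51.
So the standup starts at 12:51.
The standup ends at 12:51 + 105 min = 14:36.
From 10:45 to 14:36 is 3 hours 51 minutes.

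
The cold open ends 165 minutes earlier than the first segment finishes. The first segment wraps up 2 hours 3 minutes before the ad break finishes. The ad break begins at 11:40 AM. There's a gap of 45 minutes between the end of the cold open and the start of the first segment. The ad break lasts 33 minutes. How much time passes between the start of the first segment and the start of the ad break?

The ad break ends at 11:40 AM + 33 min = 12:13 PM.
The first segment ends at 12:13 PM − 123 min = 10:10 AM.
The cold open ends at 10:10 AM − 165 min = 7:25 AM.
The first segment starts at 7:25 AM + 45 min = 8:10 AM.
From 8:10 AM to 11:40 AM is 3 hours 30 minutes.

3 hours 30 minutes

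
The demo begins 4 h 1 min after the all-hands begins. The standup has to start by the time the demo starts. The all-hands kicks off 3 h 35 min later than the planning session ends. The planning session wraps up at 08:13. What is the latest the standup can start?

The all-hands starts at 08:13 + 215 min = 11:48.
The demo starts at 11:48 + 241 min = 15:49.
The standup is bounded by the demo, so the latest it can start is 15:49.

15:49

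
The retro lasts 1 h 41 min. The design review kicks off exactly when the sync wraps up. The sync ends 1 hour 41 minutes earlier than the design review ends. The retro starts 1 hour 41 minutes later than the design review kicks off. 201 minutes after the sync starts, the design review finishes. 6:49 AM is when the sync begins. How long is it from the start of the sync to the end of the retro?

302 minutes

The design review ends at 6:49 AM + 201 min = 10:10 AM.
The sync ends at 10:10 AM − 101 min = 8:29 AM.
So the design review starts at 8:29 AM.
The retro starts at 8:29 AM + 101 min = 10:10 AM.
The retro ends at 10:10 AM + 101 min = 11:51 AM.
From 6:49 AM to 11:51 AM is 302 minutes.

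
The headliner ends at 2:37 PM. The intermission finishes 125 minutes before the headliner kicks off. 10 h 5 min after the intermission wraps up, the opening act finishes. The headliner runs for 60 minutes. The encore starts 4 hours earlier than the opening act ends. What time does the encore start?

5:37 PM

The headliner starts at 2:37 PM − 60 min = 1:37 PM.
The intermission ends at 1:37 PM − 125 min = 11:32 AM.
The opening act ends at 11:32 AM + 605 min = 9:37 PM.
The encore starts at 9:37 PM − 240 min = 5:37 PM.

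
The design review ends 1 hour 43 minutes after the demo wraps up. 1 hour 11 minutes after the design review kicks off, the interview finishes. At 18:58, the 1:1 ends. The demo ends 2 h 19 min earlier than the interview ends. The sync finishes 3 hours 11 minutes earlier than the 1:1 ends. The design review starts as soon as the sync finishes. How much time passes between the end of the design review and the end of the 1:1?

The sync ends at 18:58 − 191 min = 15:47.
So the design review starts at 15:47.
The interview ends at 15:47 + 71 min = 16:58.
The demo ends at 16:58 − 139 min = 14:39.
The design review ends at 14:39 + 103 min = 16:22.
From 16:22 to 18:58 is 2 h 36 min.

2 h 36 min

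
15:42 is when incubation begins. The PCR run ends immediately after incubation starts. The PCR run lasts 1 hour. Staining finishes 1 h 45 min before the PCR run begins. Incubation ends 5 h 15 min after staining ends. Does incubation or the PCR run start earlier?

the PCR run

The PCR run ends at 15:42.
The PCR run starts at 15:42 − 60 min = 14:42.
Incubation starts at 15:42 and the PCR run starts at 14:42, so the PCR run is first.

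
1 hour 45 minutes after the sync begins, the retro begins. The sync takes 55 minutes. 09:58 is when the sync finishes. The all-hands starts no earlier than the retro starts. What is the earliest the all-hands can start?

10:48

The sync starts at 09:58 − 55 min = 09:03.
The retro starts at 09:03 + 105 min = 10:48.
The all-hands is bounded by the retro, so the earliest it can start is 10:48.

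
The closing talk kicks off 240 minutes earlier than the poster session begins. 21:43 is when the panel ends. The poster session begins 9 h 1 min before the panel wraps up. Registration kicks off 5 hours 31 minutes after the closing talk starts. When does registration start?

The poster session starts at 21:43 − 541 min = 12:42.
The closing talk starts at 12:42 − 240 min = 08:42.
Registration starts at 08:42 + 331 min = 14:13.

14:13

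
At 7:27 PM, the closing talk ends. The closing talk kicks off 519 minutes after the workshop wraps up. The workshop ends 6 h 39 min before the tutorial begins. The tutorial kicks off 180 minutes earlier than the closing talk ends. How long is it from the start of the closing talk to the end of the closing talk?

The tutorial starts at 7:27 PM − 180 min = 4:27 PM.
The workshop ends at 4:27 PM − 399 min = 9:48 AM.
The closing talk starts at 9:48 AM + 519 min = 6:27 PM.
From 6:27 PM to 7:27 PM is 60 minutes.

60 minutes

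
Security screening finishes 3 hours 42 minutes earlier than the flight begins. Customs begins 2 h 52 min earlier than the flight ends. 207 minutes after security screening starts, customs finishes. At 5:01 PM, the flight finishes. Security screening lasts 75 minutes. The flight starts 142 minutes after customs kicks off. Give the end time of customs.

3:01 PM

Customs starts at 5:01 PM − 172 min = 2:09 PM.
The flight starts at 2:09 PM + 142 min = 4:31 PM.
Security screening ends at 4:31 PM − 222 min = 12:49 PM.
Security screening starts at 12:49 PM − 75 min = 11:34 AM.
Customs ends at 11:34 AM + 207 min = 3:01 PM.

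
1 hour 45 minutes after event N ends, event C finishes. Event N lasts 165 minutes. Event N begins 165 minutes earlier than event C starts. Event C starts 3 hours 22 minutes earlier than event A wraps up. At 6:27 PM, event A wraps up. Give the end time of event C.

4:50 PM

Event C starts at 6:27 PM − 202 min = 3:05 PM.
Event N starts at 3:05 PM − 165 min = 12:20 PM.
Event N ends at 12:20 PM + 165 min = 3:05 PM.
Event C ends at 3:05 PM + 105 min = 4:50 PM.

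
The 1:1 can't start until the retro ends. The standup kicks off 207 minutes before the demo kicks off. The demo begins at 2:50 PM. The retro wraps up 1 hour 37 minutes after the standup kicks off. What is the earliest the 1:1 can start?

The standup starts at 2:50 PM − 207 min = 11:23 AM.
The retro ends at 11:23 AM + 97 min = 1:00 PM.
The 1:1 is bounded by the retro, so the earliest it can start is 1:00 PM.

1:00 PM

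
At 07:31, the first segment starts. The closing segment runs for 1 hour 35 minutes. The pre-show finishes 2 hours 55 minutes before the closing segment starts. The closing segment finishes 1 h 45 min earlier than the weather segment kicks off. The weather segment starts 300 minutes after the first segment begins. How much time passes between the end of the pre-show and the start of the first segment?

75 minutes

The weather segment starts at 07:31 + 300 min = 12:31.
The closing segment ends at 12:31 − 105 min = 10:46.
The closing segment starts at 10:46 − 95 min = 09:11.
The pre-show ends at 09:11 − 175 min = 06:16.
From 06:16 to 07:31 is 75 minutes.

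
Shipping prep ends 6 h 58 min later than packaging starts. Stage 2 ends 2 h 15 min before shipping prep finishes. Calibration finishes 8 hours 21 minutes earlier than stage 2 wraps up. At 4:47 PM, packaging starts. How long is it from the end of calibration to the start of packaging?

Shipping prep ends at 4:47 PM + 418 min = 11:45 PM.
Stage 2 ends at 11:45 PM − 135 min = 9:30 PM.
Calibration ends at 9:30 PM − 501 min = 1:09 PM.
From 1:09 PM to 4:47 PM is 3 hours 38 minutes.

3 hours 38 minutes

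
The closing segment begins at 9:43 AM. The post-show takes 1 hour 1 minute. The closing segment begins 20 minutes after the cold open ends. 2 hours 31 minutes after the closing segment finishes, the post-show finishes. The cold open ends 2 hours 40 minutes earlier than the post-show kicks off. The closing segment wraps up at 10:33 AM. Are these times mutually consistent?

The post-show ends at 10:33 AM + 151 min = 1:04 PM.
The post-show starts at 1:04 PM − 61 min = 12:03 PM.
The cold open ends at 12:03 PM − 160 min = 9:23 AM.
The closing segment starts at 9:23 AM + 20 min = 9:43 AM.
That matches the stated 9:43 AM, so the schedule is consistent.

Yes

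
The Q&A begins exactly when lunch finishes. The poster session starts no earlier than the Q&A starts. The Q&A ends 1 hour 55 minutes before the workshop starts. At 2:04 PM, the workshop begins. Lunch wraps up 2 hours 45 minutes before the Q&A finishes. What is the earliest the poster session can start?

The Q&A ends at 2:04 PM − 115 min = 12:09 PM.
Lunch ends at 12:09 PM − 165 min = 9:24 AM.
So the Q&A starts at 9:24 AM.
The poster session is bounded by the Q&A, so the earliest it can start is 9:24 AM.

9:24 AM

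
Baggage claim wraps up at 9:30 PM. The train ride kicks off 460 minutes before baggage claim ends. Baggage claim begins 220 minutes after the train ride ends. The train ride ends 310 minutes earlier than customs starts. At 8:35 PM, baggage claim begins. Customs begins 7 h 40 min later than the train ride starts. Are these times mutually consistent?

The train ride starts at 9:30 PM − 460 min = 1:50 PM.
Customs starts at 1:50 PM + 460 min = 9:30 PM.
The train ride ends at 9:30 PM − 310 min = 4:20 PM.
Baggage claim starts at 4:20 PM + 220 min = 8:00 PM.
But baggage claim is also said to start at 8:35 PM — a 35-minute conflict.

No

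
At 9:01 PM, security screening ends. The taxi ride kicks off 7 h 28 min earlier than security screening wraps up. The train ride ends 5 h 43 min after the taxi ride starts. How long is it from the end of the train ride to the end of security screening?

The taxi ride starts at 9:01 PM − 448 min = 1:33 PM.
The train ride ends at 1:33 PM + 343 min = 7:16 PM.
From 7:16 PM to 9:01 PM is 105 minutes.

105 minutes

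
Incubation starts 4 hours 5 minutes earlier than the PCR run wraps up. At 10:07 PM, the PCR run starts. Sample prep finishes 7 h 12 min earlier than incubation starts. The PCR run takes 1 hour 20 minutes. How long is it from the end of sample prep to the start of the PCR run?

9 hours 57 minutes

The PCR run ends at 10:07 PM + 80 min = 11:27 PM.
Incubation starts at 11:27 PM − 245 min = 7:22 PM.
Sample prep ends at 7:22 PM − 432 min = 12:10 PM.
From 12:10 PM to 10:07 PM is 9 hours 57 minutes.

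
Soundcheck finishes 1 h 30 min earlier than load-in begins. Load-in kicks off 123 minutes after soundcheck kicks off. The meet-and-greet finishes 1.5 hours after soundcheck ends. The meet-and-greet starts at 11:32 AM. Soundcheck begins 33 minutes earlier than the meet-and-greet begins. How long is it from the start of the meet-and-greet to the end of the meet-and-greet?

90 minutes

Soundcheck starts at 11:32 AM − 33 min = 10:59 AM.
Load-in starts at 10:59 AM + 123 min = 1:02 PM.
Soundcheck ends at 1:02 PM − 90 min = 11:32 AM.
The meet-and-greet ends at 11:32 AM + 90 min = 1:02 PM.
From 11:32 AM to 1:02 PM is 90 minutes.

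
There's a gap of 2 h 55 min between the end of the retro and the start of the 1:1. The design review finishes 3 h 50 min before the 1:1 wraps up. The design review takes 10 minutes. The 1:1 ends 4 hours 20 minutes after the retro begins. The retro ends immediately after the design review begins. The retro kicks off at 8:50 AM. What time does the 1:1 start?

12:05 PM

The 1:1 ends at 8:50 AM + 260 min = 1:10 PM.
The design review ends at 1:10 PM − 230 min = 9:20 AM.
The design review starts at 9:20 AM − 10 min = 9:10 AM.
So the retro ends at 9:10 AM.
The 1:1 starts at 9:10 AM + 175 min = 12:05 PM.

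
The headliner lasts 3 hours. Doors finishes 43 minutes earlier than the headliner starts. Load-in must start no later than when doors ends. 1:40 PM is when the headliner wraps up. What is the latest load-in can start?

The headliner starts at 1:40 PM − 180 min = 10:40 AM.
Doors ends at 10:40 AM − 43 min = 9:57 AM.
Load-in is bounded by doors, so the latest it can start is 9:57 AM.

9:57 AM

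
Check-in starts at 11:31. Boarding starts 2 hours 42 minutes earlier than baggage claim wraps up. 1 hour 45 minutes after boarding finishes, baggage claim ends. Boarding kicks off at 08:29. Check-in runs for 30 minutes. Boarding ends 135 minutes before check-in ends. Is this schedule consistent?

Check-in ends at 11:31 + 30 min = 12:01.
Boarding ends at 12:01 − 135 min = 09:46.
Baggage claim ends at 09:46 + 105 min = 11:31.
Boarding starts at 11:31 − 162 min = 08:49.
But boarding is also said to start at 08:29 — a 20-minute conflict.

No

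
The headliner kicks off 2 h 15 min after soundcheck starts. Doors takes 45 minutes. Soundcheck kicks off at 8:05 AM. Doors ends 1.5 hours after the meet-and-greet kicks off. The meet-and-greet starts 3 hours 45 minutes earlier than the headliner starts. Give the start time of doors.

7:20 AM

The headliner starts at 8:05 AM + 135 min = 10:20 AM.
The meet-and-greet starts at 10:20 AM − 225 min = 6:35 AM.
Doors ends at 6:35 AM + 90 min = 8:05 AM.
Doors starts at 8:05 AM − 45 min = 7:20 AM.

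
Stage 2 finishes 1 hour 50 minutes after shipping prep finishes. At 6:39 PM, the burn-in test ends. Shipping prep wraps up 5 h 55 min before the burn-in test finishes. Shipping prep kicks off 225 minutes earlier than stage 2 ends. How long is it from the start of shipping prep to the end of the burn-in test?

7 h 50 min

Shipping prep ends at 6:39 PM − 355 min = 12:44 PM.
Stage 2 ends at 12:44 PM + 110 min = 2:34 PM.
Shipping prep starts at 2:34 PM − 225 min = 10:49 AM.
From 10:49 AM to 6:39 PM is 7 h 50 min.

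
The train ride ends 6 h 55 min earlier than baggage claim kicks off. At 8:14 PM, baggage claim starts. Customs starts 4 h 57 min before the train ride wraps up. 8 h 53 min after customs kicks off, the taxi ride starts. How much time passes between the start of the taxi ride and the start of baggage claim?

The train ride ends at 8:14 PM − 415 min = 1:19 PM.
Customs starts at 1:19 PM − 297 min = 8:22 AM.
The taxi ride starts at 8:22 AM + 533 min = 5:15 PM.
From 5:15 PM to 8:14 PM is 179 minutes.

179 minutes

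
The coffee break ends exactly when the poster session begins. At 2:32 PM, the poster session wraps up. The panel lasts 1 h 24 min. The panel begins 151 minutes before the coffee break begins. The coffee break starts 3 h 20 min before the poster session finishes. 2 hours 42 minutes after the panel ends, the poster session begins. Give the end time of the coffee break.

The coffee break starts at 2:32 PM − 200 min = 11:12 AM.
The panel starts at 11:12 AM − 151 min = 8:41 AM.
The panel ends at 8:41 AM + 84 min = 10:05 AM.
The poster session starts at 10:05 AM + 162 min = 12:47 PM.
So the coffee break ends at 12:47 PM.

12:47 PM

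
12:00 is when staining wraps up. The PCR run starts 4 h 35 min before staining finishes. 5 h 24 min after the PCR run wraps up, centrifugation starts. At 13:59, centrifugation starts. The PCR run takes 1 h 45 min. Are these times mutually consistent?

The PCR run starts at 12:00 − 275 min = 07:25.
The PCR run ends at 07:25 + 105 min = 09:10.
Centrifugation starts at 09:10 + 324 min = 14:34.
But centrifugation is also said to start at 13:59 — a 35-minute conflict.

No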